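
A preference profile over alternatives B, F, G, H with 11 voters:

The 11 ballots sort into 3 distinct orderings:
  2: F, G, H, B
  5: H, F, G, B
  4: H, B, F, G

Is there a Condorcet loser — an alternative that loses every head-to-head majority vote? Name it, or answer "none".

Pairwise majorities:
B–F: F 7–4.
B vs G: G wins 7–4.
B vs H: 0 for B, 11 for H — H by 11–0.
F vs G: 2+5+4 = 11 for F, 0 for G — F by 11–0.
F vs H: H, 9–2.
G vs H: G is ranked higher on 2 ballots, H on 9. H wins 9–2.
Only B has no wins; B is the Condorcet loser.

B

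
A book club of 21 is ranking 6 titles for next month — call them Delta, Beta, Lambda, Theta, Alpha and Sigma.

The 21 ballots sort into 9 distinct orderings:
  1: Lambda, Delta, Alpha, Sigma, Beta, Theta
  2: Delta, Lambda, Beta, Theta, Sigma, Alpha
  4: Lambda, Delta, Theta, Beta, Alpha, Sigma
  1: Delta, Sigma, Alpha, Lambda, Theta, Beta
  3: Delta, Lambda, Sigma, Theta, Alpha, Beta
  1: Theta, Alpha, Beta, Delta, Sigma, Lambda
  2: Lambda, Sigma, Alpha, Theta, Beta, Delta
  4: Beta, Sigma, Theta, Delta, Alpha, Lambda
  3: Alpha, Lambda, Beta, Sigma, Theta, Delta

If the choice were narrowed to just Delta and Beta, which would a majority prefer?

Ballots ranking Delta above Beta: 1 + 2 + 4 + 1 + 3 = 11.
Ballots ranking Beta above Delta: 21 − 11 = 10.
Delta wins the head-to-head 11–10.

Delta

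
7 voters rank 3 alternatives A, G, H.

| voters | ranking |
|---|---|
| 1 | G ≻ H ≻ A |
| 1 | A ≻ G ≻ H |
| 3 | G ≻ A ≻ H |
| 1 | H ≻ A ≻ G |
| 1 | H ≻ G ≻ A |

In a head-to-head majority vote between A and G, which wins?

Ballots ranking A above G: 1 + 1 = 2.
Ballots ranking G above A: 7 − 2 = 5.
G wins the head-to-head 5–2.

G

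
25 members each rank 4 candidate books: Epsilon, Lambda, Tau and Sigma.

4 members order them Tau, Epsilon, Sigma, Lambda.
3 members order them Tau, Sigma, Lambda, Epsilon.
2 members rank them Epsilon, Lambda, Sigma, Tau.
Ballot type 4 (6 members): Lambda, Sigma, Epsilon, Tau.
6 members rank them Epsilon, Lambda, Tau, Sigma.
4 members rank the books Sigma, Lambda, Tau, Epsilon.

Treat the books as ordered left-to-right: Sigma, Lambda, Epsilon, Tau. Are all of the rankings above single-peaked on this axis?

Axis positions: Sigma=1, Lambda=2, Epsilon=3, Tau=4.
Ballot type 1: ranking walks positions 4-3-1-2; Sigma is ranked above Lambda even though Lambda lies between Sigma and the peak Tau on the axis — preferences dip and rise again. Not single-peaked.
Ballot type 2: ranking walks positions 4-1-2-3; Sigma is ranked above Epsilon even though Epsilon lies between Sigma and the peak Tau on the axis — preferences dip and rise again. Not single-peaked.
Ballot type 3 (peak Epsilon at position 3): ranking walks positions 3-2-1-4, expanding outward from the peak — single-peaked.
Ballot type 4 (peak Lambda at position 2): ranking walks positions 2-1-3-4, expanding outward from the peak — single-peaked.
Ballot type 5 (peak Epsilon at position 3): ranking walks positions 3-2-4-1, expanding outward from the peak — single-peaked.
Ballot type 6: ranking walks positions 1-2-4-3; Tau is ranked above Epsilon even though Epsilon lies between Tau and the peak Sigma on the axis — preferences dip and rise again. Not single-peaked.
Ballot type 1 violates single-peakedness, so the profile is not single-peaked on this axis.

no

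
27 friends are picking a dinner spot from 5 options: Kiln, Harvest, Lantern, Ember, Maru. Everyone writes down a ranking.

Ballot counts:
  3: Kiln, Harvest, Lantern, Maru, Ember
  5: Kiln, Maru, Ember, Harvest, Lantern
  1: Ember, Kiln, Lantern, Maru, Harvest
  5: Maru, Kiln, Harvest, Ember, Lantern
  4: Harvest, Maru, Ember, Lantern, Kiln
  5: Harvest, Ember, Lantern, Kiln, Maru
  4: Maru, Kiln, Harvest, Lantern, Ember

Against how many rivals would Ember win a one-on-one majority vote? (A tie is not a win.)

1

Ember against each rival (27 friends):
Ember vs Kiln: Ember is ranked higher on 1+4+5 = 10 ballots, Kiln on 17. Kiln wins 17–10.
Ember vs Harvest: Harvest, 21–6.
Ember–Lantern: Ember 20–7.
Ember vs Maru: Ember preferred on 1+5 = 6 ballots; Maru wins 21–6.
Ember beats Lantern; loses to Kiln, Harvest, Maru — 1 pairwise win.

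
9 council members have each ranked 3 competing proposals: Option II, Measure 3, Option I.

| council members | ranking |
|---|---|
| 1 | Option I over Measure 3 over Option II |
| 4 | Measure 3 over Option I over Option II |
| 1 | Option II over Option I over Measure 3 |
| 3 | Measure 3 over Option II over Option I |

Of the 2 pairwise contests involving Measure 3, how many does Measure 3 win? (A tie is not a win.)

2

Measure 3 against each rival (9 council members):
Measure 3 vs Option II: 1+4+3 = 8 for Measure 3, 1 for Option II — Measure 3 by 8–1.
Measure 3 vs Option I: 7 to 2, Measure 3.
Measure 3 beats Option II, Option I — 2 pairwise wins.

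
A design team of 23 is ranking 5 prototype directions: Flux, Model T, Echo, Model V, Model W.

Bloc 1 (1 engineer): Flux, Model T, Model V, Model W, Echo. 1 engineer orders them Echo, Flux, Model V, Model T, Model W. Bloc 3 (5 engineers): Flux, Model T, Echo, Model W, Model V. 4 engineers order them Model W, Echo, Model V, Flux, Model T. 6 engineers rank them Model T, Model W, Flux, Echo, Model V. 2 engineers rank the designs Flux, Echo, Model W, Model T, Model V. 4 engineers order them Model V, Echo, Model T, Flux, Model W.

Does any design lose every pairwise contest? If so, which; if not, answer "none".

Model V

Head-to-head results (23 engineers):
Flux vs Model T: Flux preferred on 1+1+5+4+2 = 13 ballots; Flux wins 13–10.
Flux vs Echo: Flux is ranked higher on 1+5+6+2 = 14 ballots, Echo on 9. Flux wins 14–9.
Flux vs Model V: 1+1+5+6+2 = 15 for Flux, 8 for Model V — Flux by 15–8.
Flux vs Model W: 13 to 10, Flux.
Model T vs Echo: Model T preferred on 1+5+6 = 12 ballots; Model T wins 12–11.
Model T vs Model V: 1+5+6+2 = 14 for Model T, 9 for Model V — Model T by 14–9.
Model T vs Model W: 17 to 6, Model T.
Echo vs Model V: Echo, 18–5.
Echo vs Model W: Echo, 12–11.
Model V vs Model W: Model V is ranked higher on 1+1+4 = 6 ballots, Model W on 17. Model W wins 17–6.
Model V is beaten in every head-to-head and is the Condorcet loser.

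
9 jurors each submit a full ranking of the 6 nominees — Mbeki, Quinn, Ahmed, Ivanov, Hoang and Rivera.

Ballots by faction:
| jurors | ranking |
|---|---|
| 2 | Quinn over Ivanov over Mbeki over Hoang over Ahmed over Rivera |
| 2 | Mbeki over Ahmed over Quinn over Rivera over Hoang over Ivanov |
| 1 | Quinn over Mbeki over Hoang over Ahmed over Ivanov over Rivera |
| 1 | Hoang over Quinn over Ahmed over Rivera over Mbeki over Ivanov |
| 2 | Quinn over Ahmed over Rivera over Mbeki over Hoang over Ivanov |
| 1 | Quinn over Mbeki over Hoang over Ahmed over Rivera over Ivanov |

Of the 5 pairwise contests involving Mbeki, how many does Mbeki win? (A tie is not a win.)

Mbeki against each rival (9 jurors):
Mbeki vs Quinn: Quinn, 7–2.
Mbeki vs Ahmed: 6 to 3, Mbeki.
Mbeki vs Ivanov: 2+1+1+2+1 = 7 for Mbeki, 2 for Ivanov — Mbeki by 7–2.
Mbeki vs Hoang: 2+2+1+2+1 = 8 for Mbeki, 1 for Hoang — Mbeki by 8–1.
Mbeki vs Rivera: Mbeki wins 6–3.
Mbeki beats Ahmed, Ivanov, Hoang, Rivera; loses to Quinn — 4 pairwise wins.

4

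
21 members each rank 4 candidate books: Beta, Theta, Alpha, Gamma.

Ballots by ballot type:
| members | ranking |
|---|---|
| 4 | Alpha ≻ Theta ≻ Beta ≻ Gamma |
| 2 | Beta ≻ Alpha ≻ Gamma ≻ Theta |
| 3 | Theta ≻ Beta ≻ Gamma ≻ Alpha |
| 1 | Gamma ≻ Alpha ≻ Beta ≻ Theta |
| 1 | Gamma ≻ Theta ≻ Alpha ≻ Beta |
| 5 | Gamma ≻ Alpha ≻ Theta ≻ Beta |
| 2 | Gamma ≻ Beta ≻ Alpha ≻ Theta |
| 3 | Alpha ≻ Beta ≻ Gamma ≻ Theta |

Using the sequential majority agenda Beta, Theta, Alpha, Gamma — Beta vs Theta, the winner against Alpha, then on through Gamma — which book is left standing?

Round 1: Beta vs Theta — 8–13, Theta advances.
Round 2: Theta vs Alpha — 4–17, Alpha advances.
Round 3: Alpha vs Gamma — 9–12, Gamma advances.
Gamma survives the agenda.

Gamma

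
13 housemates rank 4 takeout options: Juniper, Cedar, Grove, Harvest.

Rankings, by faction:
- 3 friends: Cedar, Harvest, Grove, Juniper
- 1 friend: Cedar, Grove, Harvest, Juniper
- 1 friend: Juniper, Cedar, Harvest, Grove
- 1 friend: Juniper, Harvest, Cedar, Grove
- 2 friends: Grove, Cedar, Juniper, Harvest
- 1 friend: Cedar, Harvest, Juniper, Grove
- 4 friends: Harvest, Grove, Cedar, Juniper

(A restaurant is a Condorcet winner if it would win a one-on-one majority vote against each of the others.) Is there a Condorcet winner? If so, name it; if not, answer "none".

Cedar

Pairwise majorities:
Juniper–Cedar: Cedar 11–2.
Juniper vs Grove: Grove, 10–3.
Juniper–Harvest: Harvest 9–4.
Cedar vs Grove: Cedar, 7–6.
Cedar–Harvest: Cedar 8–5.
Grove–Harvest: Harvest 10–3.
Cedar beats each of Juniper, Grove, Harvest — Cedar is the Condorcet winner.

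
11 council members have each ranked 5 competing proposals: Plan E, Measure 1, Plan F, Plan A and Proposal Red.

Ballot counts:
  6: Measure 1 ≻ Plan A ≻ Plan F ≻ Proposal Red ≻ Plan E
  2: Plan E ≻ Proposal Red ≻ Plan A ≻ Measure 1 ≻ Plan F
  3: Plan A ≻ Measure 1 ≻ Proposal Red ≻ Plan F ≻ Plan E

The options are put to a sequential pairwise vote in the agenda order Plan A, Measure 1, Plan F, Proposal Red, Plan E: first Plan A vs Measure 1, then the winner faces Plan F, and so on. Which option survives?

Measure 1

Round 1: Plan A vs Measure 1 — 5–6, Measure 1 advances.
Round 2: Measure 1 vs Plan F — 11–0, Measure 1 advances.
Round 3: Measure 1 vs Proposal Red — 9–2, Measure 1 advances.
Round 4: Measure 1 vs Plan E — 9–2, Measure 1 advances.
The agenda winner is Measure 1.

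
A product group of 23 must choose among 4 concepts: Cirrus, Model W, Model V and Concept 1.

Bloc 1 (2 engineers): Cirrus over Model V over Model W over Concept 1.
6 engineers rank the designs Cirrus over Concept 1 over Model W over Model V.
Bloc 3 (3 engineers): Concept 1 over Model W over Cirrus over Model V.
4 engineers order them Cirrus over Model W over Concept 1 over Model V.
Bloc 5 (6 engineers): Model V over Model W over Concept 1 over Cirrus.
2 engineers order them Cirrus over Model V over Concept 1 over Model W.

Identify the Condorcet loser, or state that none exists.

Model V

Pairwise majorities:
Cirrus vs Model W: 14 to 9, Cirrus.
Cirrus vs Model V: 2+6+3+4+2 = 17 for Cirrus, 6 for Model V — Cirrus by 17–6.
Cirrus vs Concept 1: Cirrus, 14–9.
Model W vs Model V: 13 to 10, Model W.
Model W–Concept 1: Model W 12–11.
Model V vs Concept 1: Concept 1, 13–10.
Model V loses to every other design — it is the Condorcet loser.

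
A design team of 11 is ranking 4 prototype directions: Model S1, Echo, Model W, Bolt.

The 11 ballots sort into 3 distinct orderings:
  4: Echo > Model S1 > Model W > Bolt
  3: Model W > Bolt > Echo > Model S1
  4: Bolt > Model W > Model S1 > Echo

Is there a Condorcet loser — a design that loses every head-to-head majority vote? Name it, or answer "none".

Model S1

Head-to-head results (11 engineers):
Model S1 vs Echo: Echo wins 7–4.
Model S1 vs Model W: 4 to 7, Model W.
Model S1 vs Bolt: 4 for Model S1, 7 for Bolt — Bolt by 7–4.
Echo vs Model W: Echo preferred on 4 ballots; Model W wins 7–4.
Echo vs Bolt: Echo preferred on 4 ballots; Bolt wins 7–4.
Model W vs Bolt: 7 to 4, Model W.
Only Model S1 has no wins; Model S1 is the Condorcet loser.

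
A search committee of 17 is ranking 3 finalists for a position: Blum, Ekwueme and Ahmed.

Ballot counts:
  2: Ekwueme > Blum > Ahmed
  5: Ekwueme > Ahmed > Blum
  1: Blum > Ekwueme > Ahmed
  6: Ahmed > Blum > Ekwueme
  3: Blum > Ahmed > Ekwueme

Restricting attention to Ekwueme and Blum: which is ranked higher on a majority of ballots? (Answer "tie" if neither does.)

Ballots ranking Ekwueme above Blum: 2 + 5 = 7.
Ballots ranking Blum above Ekwueme: 17 − 7 = 10.
Blum wins the head-to-head 10–7.

Blum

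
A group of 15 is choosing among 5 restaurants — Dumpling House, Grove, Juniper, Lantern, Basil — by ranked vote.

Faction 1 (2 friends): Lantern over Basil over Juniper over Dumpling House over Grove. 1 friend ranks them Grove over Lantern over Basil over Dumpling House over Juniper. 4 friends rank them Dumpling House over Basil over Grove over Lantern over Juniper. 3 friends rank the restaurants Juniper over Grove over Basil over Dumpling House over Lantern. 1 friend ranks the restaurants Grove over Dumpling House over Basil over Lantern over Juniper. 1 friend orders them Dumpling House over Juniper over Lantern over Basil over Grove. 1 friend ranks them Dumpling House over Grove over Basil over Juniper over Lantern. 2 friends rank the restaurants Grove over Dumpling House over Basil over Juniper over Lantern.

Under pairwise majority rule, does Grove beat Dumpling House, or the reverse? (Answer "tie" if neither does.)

Dumpling House

Ballots ranking Grove above Dumpling House: 1 + 3 + 1 + 2 = 7.
Ballots ranking Dumpling House above Grove: 15 − 7 = 8.
Dumpling House wins the head-to-head 8–7.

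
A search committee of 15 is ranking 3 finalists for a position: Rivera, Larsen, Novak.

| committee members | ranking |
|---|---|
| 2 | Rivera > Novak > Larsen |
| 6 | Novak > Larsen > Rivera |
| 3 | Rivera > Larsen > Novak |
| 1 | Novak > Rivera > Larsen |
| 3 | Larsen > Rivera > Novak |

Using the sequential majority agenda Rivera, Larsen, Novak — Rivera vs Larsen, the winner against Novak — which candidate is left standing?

Novak

Round 1: Rivera vs Larsen — 6–9, Larsen advances.
Round 2: Larsen vs Novak — 6–9, Novak advances.
The agenda winner is Novak.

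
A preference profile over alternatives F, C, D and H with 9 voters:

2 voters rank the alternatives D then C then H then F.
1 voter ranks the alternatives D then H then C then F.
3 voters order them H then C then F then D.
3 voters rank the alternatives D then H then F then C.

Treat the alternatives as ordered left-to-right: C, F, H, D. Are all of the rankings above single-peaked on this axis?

Axis positions: C=1, F=2, H=3, D=4.
Ballot type 1: ranking walks positions 4-1-3-2; C is ranked above H even though H lies between C and the peak D on the axis — preferences dip and rise again. Not single-peaked.
Ballot type 2: ranking walks positions 4-3-1-2; C is ranked above F even though F lies between C and the peak D on the axis — preferences dip and rise again. Not single-peaked.
Ballot type 3: ranking walks positions 3-1-2-4; C is ranked above F even though F lies between C and the peak H on the axis — preferences dip and rise again. Not single-peaked.
Ballot type 4 (peak D at position 4): ranking walks positions 4-3-2-1, expanding outward from the peak — single-peaked.
Ballot type 1 violates single-peakedness, so the profile is not single-peaked on this axis.

no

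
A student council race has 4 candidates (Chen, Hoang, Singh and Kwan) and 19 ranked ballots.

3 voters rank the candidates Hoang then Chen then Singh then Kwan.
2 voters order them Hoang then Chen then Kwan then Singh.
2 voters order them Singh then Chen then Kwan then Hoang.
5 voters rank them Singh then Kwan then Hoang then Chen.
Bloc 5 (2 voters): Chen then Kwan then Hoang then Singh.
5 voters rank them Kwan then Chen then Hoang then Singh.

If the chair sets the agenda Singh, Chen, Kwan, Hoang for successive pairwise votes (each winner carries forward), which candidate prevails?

Round 1: Singh vs Chen — 7–12, Chen advances.
Round 2: Chen vs Kwan — 9–10, Kwan advances.
Round 3: Kwan vs Hoang — 14–5, Kwan advances.
Kwan survives the agenda.

Kwan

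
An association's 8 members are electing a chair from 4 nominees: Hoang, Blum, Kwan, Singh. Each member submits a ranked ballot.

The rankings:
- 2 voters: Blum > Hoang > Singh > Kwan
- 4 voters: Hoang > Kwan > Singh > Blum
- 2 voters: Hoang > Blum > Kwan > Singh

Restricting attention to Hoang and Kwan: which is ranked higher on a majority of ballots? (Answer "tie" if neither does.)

Hoang

Ballots ranking Hoang above Kwan: 2 + 4 + 2 = 8.
Ballots ranking Kwan above Hoang: 8 − 8 = 0.
Hoang wins the head-to-head 8–0.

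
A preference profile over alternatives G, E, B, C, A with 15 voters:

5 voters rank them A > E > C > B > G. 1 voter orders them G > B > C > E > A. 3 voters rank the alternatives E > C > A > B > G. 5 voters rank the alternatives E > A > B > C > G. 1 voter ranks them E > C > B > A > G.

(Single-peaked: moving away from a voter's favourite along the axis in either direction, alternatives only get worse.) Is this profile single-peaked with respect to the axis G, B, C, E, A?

Axis positions: G=1, B=2, C=3, E=4, A=5.
Type 1 (peak A at position 5): ranking walks positions 5-4-3-2-1, expanding outward from the peak — single-peaked.
Type 2 (peak G at position 1): ranking walks positions 1-2-3-4-5, expanding outward from the peak — single-peaked.
Type 3 (peak E at position 4): ranking walks positions 4-3-5-2-1, expanding outward from the peak — single-peaked.
Type 4: ranking walks positions 4-5-2-3-1; B is ranked above C even though C lies between B and the peak E on the axis — preferences dip and rise again. Not single-peaked.
Type 5 (peak E at position 4): ranking walks positions 4-3-2-5-1, expanding outward from the peak — single-peaked.
Type 4 violates single-peakedness, so the profile is not single-peaked on this axis.

no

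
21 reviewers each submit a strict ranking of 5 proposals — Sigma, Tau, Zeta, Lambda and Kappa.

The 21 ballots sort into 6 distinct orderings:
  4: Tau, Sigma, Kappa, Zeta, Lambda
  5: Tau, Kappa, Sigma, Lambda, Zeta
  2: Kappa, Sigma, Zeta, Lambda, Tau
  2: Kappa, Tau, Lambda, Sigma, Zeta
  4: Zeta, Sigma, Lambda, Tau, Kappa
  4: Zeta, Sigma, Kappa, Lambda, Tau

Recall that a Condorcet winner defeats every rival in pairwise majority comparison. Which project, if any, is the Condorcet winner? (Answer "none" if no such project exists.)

Head-to-head results (21 reviewers):
Sigma vs Tau: Tau, 11–10.
Sigma vs Zeta: 13 to 8, Sigma.
Sigma vs Lambda: Sigma preferred on 4+5+2+4+4 = 19 ballots; Sigma wins 19–2.
Sigma vs Kappa: Sigma wins 12–9.
Tau vs Zeta: Tau is ranked higher on 4+5+2 = 11 ballots, Zeta on 10. Tau wins 11–10.
Tau vs Lambda: Tau wins 11–10.
Tau vs Kappa: Tau wins 13–8.
Zeta vs Lambda: Zeta wins 14–7.
Zeta–Kappa: Kappa 13–8.
Lambda vs Kappa: 4 to 17, Kappa.
Tau wins every pairwise contest, so Tau is the Condorcet winner.

Tau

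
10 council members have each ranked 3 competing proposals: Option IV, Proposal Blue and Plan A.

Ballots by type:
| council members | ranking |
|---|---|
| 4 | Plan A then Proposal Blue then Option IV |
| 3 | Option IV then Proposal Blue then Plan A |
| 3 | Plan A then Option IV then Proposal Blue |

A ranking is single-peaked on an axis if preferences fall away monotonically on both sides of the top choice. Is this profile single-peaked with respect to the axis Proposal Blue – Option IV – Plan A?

no

Axis positions: Proposal Blue=1, Option IV=2, Plan A=3.
Type 1: ranking walks positions 3-1-2; Proposal Blue is ranked above Option IV even though Option IV lies between Proposal Blue and the peak Plan A on the axis — preferences dip and rise again. Not single-peaked.
Type 2 (peak Option IV at position 2): ranking walks positions 2-1-3, expanding outward from the peak — single-peaked.
Type 3 (peak Plan A at position 3): ranking walks positions 3-2-1, expanding outward from the peak — single-peaked.
Type 1 violates single-peakedness, so the profile is not single-peaked on this axis.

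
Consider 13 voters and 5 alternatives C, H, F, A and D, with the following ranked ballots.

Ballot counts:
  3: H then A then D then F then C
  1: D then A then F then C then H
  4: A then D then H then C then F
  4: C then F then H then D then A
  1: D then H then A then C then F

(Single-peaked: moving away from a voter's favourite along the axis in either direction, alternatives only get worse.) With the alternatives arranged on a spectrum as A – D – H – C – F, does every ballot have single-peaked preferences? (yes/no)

no

Axis positions: A=1, D=2, H=3, C=4, F=5.
Group 1: ranking walks positions 3-1-2-5-4; A is ranked above D even though D lies between A and the peak H on the axis — preferences dip and rise again. Not single-peaked.
Group 2: ranking walks positions 2-1-5-4-3; F is ranked above H even though H lies between F and the peak D on the axis — preferences dip and rise again. Not single-peaked.
Group 3 (peak A at position 1): ranking walks positions 1-2-3-4-5, expanding outward from the peak — single-peaked.
Group 4 (peak C at position 4): ranking walks positions 4-5-3-2-1, expanding outward from the peak — single-peaked.
Group 5 (peak D at position 2): ranking walks positions 2-3-1-4-5, expanding outward from the peak — single-peaked.
Group 1 violates single-peakedness, so the profile is not single-peaked on this axis.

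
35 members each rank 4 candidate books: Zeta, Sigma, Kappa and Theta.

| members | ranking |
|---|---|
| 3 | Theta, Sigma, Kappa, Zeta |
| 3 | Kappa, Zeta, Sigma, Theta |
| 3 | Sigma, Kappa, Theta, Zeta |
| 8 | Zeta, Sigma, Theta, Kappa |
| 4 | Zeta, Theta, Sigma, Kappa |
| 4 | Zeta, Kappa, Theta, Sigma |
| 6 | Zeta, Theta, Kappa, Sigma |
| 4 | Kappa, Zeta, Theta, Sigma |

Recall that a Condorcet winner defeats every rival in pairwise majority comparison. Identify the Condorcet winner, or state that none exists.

Zeta

Check each pair by majority over 35 ballots:
Zeta vs Sigma: 3+8+4+4+6+4 = 29 for Zeta, 6 for Sigma — Zeta by 29–6.
Zeta vs Kappa: 22 to 13, Zeta.
Zeta vs Theta: 29 to 6, Zeta.
Sigma vs Kappa: Sigma preferred on 3+3+8+4 = 18 ballots; Sigma wins 18–17.
Sigma vs Theta: Sigma preferred on 3+3+8 = 14 ballots; Theta wins 21–14.
Kappa vs Theta: 14 to 21, Theta.
Only Zeta has no losses; Zeta is the Condorcet winner.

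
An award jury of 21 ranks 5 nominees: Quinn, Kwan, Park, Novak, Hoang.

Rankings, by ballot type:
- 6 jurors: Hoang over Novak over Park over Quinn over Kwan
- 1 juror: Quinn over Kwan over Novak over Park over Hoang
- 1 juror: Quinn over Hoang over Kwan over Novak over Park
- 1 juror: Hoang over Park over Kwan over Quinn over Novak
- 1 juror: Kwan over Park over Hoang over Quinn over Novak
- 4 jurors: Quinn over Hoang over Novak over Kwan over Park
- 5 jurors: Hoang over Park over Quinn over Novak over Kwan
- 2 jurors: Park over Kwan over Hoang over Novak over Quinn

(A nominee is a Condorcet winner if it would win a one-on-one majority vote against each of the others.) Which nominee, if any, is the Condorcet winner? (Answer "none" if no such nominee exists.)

Hoang

Check each pair by majority over 21 ballots:
Quinn vs Kwan: Quinn preferred on 6+1+1+4+5 = 17 ballots; Quinn wins 17–4.
Quinn vs Park: Quinn is ranked higher on 1+1+4 = 6 ballots, Park on 15. Park wins 15–6.
Quinn vs Novak: 1+1+1+1+4+5 = 13 for Quinn, 8 for Novak — Quinn by 13–8.
Quinn vs Hoang: Quinn is ranked higher on 1+1+4 = 6 ballots, Hoang on 15. Hoang wins 15–6.
Kwan vs Park: Kwan is ranked higher on 1+1+1+4 = 7 ballots, Park on 14. Park wins 14–7.
Kwan vs Novak: Kwan is ranked higher on 1+1+1+1+2 = 6 ballots, Novak on 15. Novak wins 15–6.
Kwan vs Hoang: 1+1+2 = 4 for Kwan, 17 for Hoang — Hoang by 17–4.
Park vs Novak: 1+1+5+2 = 9 for Park, 12 for Novak — Novak by 12–9.
Park vs Hoang: Park preferred on 1+1+2 = 4 ballots; Hoang wins 17–4.
Novak vs Hoang: 1 for Novak, 20 for Hoang — Hoang by 20–1.
Only Hoang has no losses; Hoang is the Condorcet winner.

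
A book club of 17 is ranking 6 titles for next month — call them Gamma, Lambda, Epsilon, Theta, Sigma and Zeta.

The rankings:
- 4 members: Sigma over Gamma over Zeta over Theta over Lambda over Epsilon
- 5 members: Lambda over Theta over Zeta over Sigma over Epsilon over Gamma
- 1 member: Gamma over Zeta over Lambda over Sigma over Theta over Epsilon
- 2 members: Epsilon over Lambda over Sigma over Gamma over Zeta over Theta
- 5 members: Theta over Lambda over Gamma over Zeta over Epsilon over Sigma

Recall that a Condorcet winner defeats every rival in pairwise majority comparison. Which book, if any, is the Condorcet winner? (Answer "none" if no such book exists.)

Theta

Head-to-head results (17 members):
Gamma vs Lambda: 4+1 = 5 for Gamma, 12 for Lambda — Lambda by 12–5.
Gamma vs Epsilon: Gamma is ranked higher on 4+1+5 = 10 ballots, Epsilon on 7. Gamma wins 10–7.
Gamma vs Theta: Gamma preferred on 4+1+2 = 7 ballots; Theta wins 10–7.
Gamma vs Sigma: Gamma is ranked higher on 1+5 = 6 ballots, Sigma on 11. Sigma wins 11–6.
Gamma vs Zeta: 12 to 5, Gamma.
Lambda vs Epsilon: 15 to 2, Lambda.
Lambda vs Theta: 5+1+2 = 8 for Lambda, 9 for Theta — Theta by 9–8.
Lambda vs Sigma: 13 to 4, Lambda.
Lambda vs Zeta: 12 to 5, Lambda.
Epsilon vs Theta: Epsilon preferred on 2 ballots; Theta wins 15–2.
Epsilon vs Sigma: 7 to 10, Sigma.
Epsilon vs Zeta: 2 to 15, Zeta.
Theta vs Sigma: 5+5 = 10 for Theta, 7 for Sigma — Theta by 10–7.
Theta vs Zeta: Theta is ranked higher on 5+5 = 10 ballots, Zeta on 7. Theta wins 10–7.
Sigma vs Zeta: Sigma is ranked higher on 4+2 = 6 ballots, Zeta on 11. Zeta wins 11–6.
Only Theta has no losses; Theta is the Condorcet winner.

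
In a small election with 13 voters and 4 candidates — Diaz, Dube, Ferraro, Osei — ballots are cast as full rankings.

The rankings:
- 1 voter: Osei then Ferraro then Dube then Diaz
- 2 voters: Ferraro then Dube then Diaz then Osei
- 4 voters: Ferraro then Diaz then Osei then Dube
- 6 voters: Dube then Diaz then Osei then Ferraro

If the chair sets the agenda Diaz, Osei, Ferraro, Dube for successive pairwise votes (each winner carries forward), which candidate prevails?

Round 1: Diaz vs Osei — 12–1, Diaz advances.
Round 2: Diaz vs Ferraro — 6–7, Ferraro advances.
Round 3: Ferraro vs Dube — 7–6, Ferraro advances.
The agenda winner is Ferraro.

Ferraro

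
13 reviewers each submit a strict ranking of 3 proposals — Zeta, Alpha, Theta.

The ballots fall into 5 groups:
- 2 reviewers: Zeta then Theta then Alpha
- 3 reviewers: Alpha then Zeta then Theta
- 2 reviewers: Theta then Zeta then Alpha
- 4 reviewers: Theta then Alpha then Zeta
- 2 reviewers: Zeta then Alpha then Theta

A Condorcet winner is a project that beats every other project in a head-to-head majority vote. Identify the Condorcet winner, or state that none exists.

Check each pair by majority over 13 ballots:
Zeta–Alpha: Alpha 7–6.
Zeta vs Theta: Zeta, 7–6.
Alpha vs Theta: Theta, 8–5.
Each project drops at least one matchup (Zeta loses to Alpha; Alpha loses to Theta; Theta loses to Zeta); the cycle Zeta > Theta > Alpha > Zeta rules out a Condorcet winner.

none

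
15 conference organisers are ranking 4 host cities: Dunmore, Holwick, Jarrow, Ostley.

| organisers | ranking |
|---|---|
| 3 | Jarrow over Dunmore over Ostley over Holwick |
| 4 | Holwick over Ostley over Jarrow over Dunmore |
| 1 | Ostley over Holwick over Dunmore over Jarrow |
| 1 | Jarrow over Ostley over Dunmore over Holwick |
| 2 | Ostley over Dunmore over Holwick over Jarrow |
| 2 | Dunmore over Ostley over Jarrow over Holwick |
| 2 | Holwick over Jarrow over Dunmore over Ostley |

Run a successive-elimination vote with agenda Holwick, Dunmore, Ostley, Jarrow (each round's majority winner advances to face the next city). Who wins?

Ostley

Round 1: Holwick vs Dunmore — 7–8, Dunmore advances.
Round 2: Dunmore vs Ostley — 7–8, Ostley advances.
Round 3: Ostley vs Jarrow — 9–6, Ostley advances.
Ostley survives the agenda.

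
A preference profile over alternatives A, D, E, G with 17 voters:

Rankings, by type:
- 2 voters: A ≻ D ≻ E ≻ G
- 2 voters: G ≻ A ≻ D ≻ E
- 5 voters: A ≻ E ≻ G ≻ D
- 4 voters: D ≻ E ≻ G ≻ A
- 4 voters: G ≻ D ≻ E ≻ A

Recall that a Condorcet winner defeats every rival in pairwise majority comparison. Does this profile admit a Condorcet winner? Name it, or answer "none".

Pairwise majorities:
A vs D: A, 9–8.
A vs E: 9 to 8, A.
A–G: G 10–7.
D vs E: 12 to 5, D.
D vs G: D is ranked higher on 2+4 = 6 ballots, G on 11. G wins 11–6.
E vs G: 2+5+4 = 11 for E, 6 for G — E by 11–6.
No alternative is unbeaten: A loses to G; D loses to A; E loses to A; G loses to E. In particular A beats E beats G beats A is a majority cycle — no Condorcet winner exists.

none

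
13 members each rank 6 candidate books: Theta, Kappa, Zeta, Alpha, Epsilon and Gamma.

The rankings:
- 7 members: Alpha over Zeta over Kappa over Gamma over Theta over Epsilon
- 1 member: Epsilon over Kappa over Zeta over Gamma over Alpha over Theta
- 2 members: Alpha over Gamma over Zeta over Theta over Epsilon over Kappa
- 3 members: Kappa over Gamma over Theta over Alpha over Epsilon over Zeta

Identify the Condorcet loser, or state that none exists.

Epsilon

Head-to-head results (13 members):
Theta vs Kappa: 2 to 11, Kappa.
Theta vs Zeta: 3 for Theta, 10 for Zeta — Zeta by 10–3.
Theta vs Alpha: Theta preferred on 3 ballots; Alpha wins 10–3.
Theta vs Epsilon: Theta preferred on 7+2+3 = 12 ballots; Theta wins 12–1.
Theta–Gamma: Gamma 13–0.
Kappa vs Zeta: Zeta wins 9–4.
Kappa vs Alpha: Alpha wins 9–4.
Kappa–Epsilon: Kappa 10–3.
Kappa vs Gamma: Kappa preferred on 7+1+3 = 11 ballots; Kappa wins 11–2.
Zeta vs Alpha: Alpha wins 12–1.
Zeta–Epsilon: Zeta 9–4.
Zeta vs Gamma: Zeta is ranked higher on 7+1 = 8 ballots, Gamma on 5. Zeta wins 8–5.
Alpha vs Epsilon: Alpha wins 12–1.
Alpha vs Gamma: 7+2 = 9 for Alpha, 4 for Gamma — Alpha by 9–4.
Epsilon vs Gamma: 1 to 12, Gamma.
Epsilon is beaten in every head-to-head and is the Condorcet loser.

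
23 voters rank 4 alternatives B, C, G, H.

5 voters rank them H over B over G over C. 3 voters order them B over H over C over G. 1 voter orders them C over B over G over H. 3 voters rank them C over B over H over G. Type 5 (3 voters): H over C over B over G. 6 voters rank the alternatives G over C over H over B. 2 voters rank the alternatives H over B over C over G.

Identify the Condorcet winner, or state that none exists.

H

Check each pair by majority over 23 ballots:
B vs C: B is ranked higher on 5+3+2 = 10 ballots, C on 13. C wins 13–10.
B vs G: 5+3+1+3+3+2 = 17 for B, 6 for G — B by 17–6.
B vs H: B preferred on 3+1+3 = 7 ballots; H wins 16–7.
C vs G: C is ranked higher on 3+1+3+3+2 = 12 ballots, G on 11. C wins 12–11.
C vs H: 10 to 13, H.
G vs H: G preferred on 1+6 = 7 ballots; H wins 16–7.
H defeats every rival head-to-head and is the Condorcet winner.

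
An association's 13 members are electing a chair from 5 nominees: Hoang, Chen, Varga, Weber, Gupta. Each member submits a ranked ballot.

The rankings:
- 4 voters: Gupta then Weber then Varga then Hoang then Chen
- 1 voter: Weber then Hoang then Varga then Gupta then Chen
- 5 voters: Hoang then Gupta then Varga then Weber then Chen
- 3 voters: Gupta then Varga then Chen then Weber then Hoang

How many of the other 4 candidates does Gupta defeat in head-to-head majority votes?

4

Gupta against each rival (13 voters):
Gupta vs Hoang: Gupta, 7–6.
Gupta vs Chen: Gupta wins 13–0.
Gupta vs Varga: Gupta is ranked higher on 4+5+3 = 12 ballots, Varga on 1. Gupta wins 12–1.
Gupta vs Weber: Gupta, 12–1.
Gupta beats Hoang, Chen, Varga, Weber — 4 pairwise wins.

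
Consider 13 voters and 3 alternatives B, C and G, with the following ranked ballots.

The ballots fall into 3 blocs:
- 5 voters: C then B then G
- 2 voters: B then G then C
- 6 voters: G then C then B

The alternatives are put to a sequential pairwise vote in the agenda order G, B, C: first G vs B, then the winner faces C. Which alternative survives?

C

Round 1: G vs B — 6–7, B advances.
Round 2: B vs C — 2–11, C advances.
C survives the agenda.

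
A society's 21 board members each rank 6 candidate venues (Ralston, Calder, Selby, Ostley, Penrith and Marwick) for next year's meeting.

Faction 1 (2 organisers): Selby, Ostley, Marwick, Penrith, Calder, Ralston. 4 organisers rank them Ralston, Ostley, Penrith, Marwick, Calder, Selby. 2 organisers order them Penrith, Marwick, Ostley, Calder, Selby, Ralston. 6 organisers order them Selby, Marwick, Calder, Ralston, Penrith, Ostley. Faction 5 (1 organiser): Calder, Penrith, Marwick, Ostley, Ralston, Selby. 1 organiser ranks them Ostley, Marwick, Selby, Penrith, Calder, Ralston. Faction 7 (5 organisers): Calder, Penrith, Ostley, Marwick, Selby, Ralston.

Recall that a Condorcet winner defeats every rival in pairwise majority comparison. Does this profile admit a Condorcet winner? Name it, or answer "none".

Head-to-head results (21 organisers):
Ralston–Calder: Calder 17–4.
Ralston vs Selby: Selby, 16–5.
Ralston vs Ostley: Ostley wins 11–10.
Ralston vs Penrith: Penrith, 11–10.
Ralston vs Marwick: Marwick wins 17–4.
Calder vs Selby: Calder, 12–9.
Calder vs Ostley: Calder wins 12–9.
Calder–Penrith: Calder 12–9.
Calder–Marwick: Marwick 15–6.
Selby vs Ostley: Ostley, 13–8.
Selby vs Penrith: Penrith wins 12–9.
Selby–Marwick: Marwick 13–8.
Ostley vs Penrith: Penrith, 14–7.
Ostley–Marwick: Ostley 12–9.
Penrith vs Marwick: Penrith wins 12–9.
Every city loses at least once (Ralston loses to Calder; Calder loses to Marwick; Selby loses to Calder; Ostley loses to Calder; Penrith loses to Calder; Marwick loses to Ostley). The majority relation contains the cycle Calder beats Ostley beats Marwick beats Calder, so there is no Condorcet winner.

none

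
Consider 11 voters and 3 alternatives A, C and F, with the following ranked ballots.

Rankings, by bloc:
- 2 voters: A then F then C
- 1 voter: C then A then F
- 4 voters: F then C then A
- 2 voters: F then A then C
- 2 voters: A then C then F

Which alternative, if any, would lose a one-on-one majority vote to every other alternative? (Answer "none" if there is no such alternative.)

C

Pairwise majorities:
A–C: A 6–5.
A–F: F 6–5.
C vs F: 3 to 8, F.
C is beaten in every head-to-head and is the Condorcet loser.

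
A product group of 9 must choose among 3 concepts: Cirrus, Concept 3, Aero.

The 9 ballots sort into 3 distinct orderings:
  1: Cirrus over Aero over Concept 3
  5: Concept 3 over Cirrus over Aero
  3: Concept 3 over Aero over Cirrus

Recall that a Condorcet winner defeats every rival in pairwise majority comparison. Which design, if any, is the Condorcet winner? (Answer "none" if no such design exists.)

Concept 3

Head-to-head results (9 engineers):
Cirrus vs Concept 3: Concept 3 wins 8–1.
Cirrus vs Aero: Cirrus wins 6–3.
Concept 3–Aero: Concept 3 8–1.
Concept 3 beats each of Cirrus, Aero — Concept 3 is the Condorcet winner.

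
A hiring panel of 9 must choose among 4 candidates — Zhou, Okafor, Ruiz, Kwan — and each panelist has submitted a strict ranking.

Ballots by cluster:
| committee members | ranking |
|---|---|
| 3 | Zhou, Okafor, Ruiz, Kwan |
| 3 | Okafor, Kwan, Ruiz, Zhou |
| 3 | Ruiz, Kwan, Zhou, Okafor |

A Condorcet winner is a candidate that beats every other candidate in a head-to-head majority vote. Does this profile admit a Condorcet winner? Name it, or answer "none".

none

Pairwise majorities:
Zhou vs Okafor: Zhou wins 6–3.
Zhou–Ruiz: Ruiz 6–3.
Zhou vs Kwan: Kwan wins 6–3.
Okafor vs Ruiz: Okafor, 6–3.
Okafor vs Kwan: Okafor, 6–3.
Ruiz–Kwan: Ruiz 6–3.
Every candidate loses at least once (Zhou loses to Ruiz; Okafor loses to Zhou; Ruiz loses to Okafor; Kwan loses to Okafor). The majority relation contains the cycle Zhou > Okafor > Ruiz > Zhou, so there is no Condorcet winner.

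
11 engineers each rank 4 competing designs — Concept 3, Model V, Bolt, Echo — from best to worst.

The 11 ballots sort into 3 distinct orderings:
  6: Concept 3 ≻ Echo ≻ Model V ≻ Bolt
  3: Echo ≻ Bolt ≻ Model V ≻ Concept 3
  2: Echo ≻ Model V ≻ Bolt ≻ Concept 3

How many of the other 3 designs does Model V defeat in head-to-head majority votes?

1

Model V against each rival (11 engineers):
Model V vs Concept 3: 3+2 = 5 for Model V, 6 for Concept 3 — Concept 3 by 6–5.
Model V–Bolt: Model V 8–3.
Model V vs Echo: Echo, 11–0.
Model V beats Bolt; loses to Concept 3, Echo — 1 pairwise win.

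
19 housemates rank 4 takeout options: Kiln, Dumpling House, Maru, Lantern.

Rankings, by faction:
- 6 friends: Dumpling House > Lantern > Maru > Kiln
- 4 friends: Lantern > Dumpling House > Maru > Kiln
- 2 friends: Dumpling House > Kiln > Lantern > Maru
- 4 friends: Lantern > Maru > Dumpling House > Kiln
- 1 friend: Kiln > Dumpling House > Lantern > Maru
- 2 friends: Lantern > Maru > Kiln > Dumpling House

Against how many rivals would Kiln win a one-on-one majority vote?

Kiln against each rival (19 friends):
Kiln vs Dumpling House: Kiln preferred on 1+2 = 3 ballots; Dumpling House wins 16–3.
Kiln–Maru: Maru 16–3.
Kiln vs Lantern: Kiln is ranked higher on 2+1 = 3 ballots, Lantern on 16. Lantern wins 16–3.
Kiln beats no one; loses to Dumpling House, Maru, Lantern — 0 pairwise wins.

0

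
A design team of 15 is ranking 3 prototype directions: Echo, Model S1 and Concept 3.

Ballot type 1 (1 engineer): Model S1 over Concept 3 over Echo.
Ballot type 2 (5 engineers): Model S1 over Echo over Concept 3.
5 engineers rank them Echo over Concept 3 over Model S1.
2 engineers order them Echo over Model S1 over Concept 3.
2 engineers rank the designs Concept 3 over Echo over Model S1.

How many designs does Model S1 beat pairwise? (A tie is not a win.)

Model S1 against each rival (15 engineers):
Model S1 vs Echo: Echo, 9–6.
Model S1 vs Concept 3: 1+5+2 = 8 for Model S1, 7 for Concept 3 — Model S1 by 8–7.
Model S1 beats Concept 3; loses to Echo — 1 pairwise win.

1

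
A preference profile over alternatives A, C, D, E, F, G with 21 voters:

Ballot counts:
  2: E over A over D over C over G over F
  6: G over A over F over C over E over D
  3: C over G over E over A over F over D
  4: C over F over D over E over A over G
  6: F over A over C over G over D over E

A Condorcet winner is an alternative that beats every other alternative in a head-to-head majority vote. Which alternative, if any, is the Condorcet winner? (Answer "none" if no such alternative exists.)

A

Check each pair by majority over 21 ballots:
A vs C: 14 to 7, A.
A vs D: A is ranked higher on 2+6+3+6 = 17 ballots, D on 4. A wins 17–4.
A vs E: A preferred on 6+6 = 12 ballots; A wins 12–9.
A vs F: A preferred on 2+6+3 = 11 ballots; A wins 11–10.
A vs G: A is ranked higher on 2+4+6 = 12 ballots, G on 9. A wins 12–9.
C vs D: C is ranked higher on 6+3+4+6 = 19 ballots, D on 2. C wins 19–2.
C vs E: 6+3+4+6 = 19 for C, 2 for E — C by 19–2.
C vs F: 2+3+4 = 9 for C, 12 for F — F by 12–9.
C vs G: C wins 15–6.
D vs E: D is ranked higher on 4+6 = 10 ballots, E on 11. E wins 11–10.
D vs F: F wins 19–2.
D vs G: D is ranked higher on 2+4 = 6 ballots, G on 15. G wins 15–6.
E–F: F 16–5.
E vs G: G, 15–6.
F–G: G 11–10.
A defeats every rival head-to-head and is the Condorcet winner.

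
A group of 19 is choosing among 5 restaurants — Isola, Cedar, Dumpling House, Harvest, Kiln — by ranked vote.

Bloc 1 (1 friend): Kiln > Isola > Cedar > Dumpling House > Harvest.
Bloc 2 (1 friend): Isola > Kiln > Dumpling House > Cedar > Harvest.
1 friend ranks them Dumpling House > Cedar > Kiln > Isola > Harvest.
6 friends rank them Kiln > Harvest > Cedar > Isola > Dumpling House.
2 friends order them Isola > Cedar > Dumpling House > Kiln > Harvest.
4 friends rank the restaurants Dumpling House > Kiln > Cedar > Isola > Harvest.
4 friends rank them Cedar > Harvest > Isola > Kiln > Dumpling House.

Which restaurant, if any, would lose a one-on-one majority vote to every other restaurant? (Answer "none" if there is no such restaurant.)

Dumpling House

Head-to-head results (19 friends):
Isola vs Cedar: 4 to 15, Cedar.
Isola–Dumpling House: Isola 14–5.
Isola–Harvest: Harvest 10–9.
Isola vs Kiln: Kiln, 12–7.
Cedar–Dumpling House: Cedar 13–6.
Cedar vs Harvest: Cedar preferred on 1+1+1+2+4+4 = 13 ballots; Cedar wins 13–6.
Cedar vs Kiln: Kiln, 12–7.
Dumpling House vs Harvest: 1+1+1+2+4 = 9 for Dumpling House, 10 for Harvest — Harvest by 10–9.
Dumpling House vs Kiln: Kiln wins 12–7.
Harvest vs Kiln: Harvest is ranked higher on 4 ballots, Kiln on 15. Kiln wins 15–4.
Dumpling House loses to every other restaurant — it is the Condorcet loser.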